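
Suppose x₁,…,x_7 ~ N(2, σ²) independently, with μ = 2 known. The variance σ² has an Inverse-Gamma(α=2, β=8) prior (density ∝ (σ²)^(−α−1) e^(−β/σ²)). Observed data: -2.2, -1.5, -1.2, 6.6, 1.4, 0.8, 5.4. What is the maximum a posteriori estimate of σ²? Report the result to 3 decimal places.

Sum of squared deviations about the known mean: SS = (-2.2−2)² + (-1.5−2)² + (-1.2−2)² + (6.6−2)² + (1.4−2)² + (0.8−2)² + (5.4−2)² = 74.65.
The Normal likelihood contributes (σ²)^(−n/2) exp(−SS/(2σ²)), so the posterior is Inverse-Gamma(α + n/2, β + SS/2) = Inverse-Gamma(5.5, 45.325).
The mode of Inverse-Gamma(a, b) is b/(a+1) = 45.325/6.5 ≈ 6.973.

σ̂²_MAP = 6.973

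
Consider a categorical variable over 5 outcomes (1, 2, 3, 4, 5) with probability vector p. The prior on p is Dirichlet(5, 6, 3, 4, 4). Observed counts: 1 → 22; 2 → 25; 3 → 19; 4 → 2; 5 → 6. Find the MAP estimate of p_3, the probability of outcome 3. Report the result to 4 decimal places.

The posterior is Dirichlet(αᵢ + nᵢ) = Dirichlet(27, 31, 22, 6, 10).
For a Dirichlet(a₁,…,a_K) with all aᵢ > 1, the mode has j-th component (aⱼ − 1)/(Σaᵢ − K).
Here Σaᵢ = 96 and K = 5, so p_3 = (22 − 1)/(96 − 5) = 21/91 ≈ 0.2308.

MAP estimate: 0.2308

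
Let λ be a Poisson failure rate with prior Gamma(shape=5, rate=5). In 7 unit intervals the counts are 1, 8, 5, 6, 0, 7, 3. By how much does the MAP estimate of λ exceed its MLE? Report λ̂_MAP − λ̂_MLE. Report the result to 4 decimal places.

Σxᵢ = 30. Posterior is Gamma(35, 12); MAP = (35−1)/12 = 34/12 ≈ 2.83333.
MLE = x̄ = 30/7 ≈ 4.28571.
Difference = 34/12 − 30/7 = -61/42 ≈ -1.4524.

MAP − MLE = -1.4524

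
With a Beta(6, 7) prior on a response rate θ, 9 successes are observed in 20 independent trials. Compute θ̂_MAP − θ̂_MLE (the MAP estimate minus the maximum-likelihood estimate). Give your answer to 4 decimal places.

Posterior is Beta(15, 18); MAP = (15−1)/(33−2) = 14/31 ≈ 0.45161.
MLE ignores the prior: θ̂_MLE = k/n = 9/20 ≈ 0.45000.
Difference = 14/31 − 9/20 = 1/620 ≈ 0.0016.

MAP − MLE = 0.0016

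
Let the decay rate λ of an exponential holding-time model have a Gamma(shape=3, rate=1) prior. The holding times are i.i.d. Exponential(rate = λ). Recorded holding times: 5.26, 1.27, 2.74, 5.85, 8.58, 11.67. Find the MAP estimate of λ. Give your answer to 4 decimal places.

The Exponential(rate=λ) likelihood is ∝ λ^n e^(−λΣtᵢ). Here n = 6 and Σtᵢ = 5.26 + 1.27 + 2.74 + 5.85 + 8.58 + 11.67 = 35.37.
Posterior ∝ λ^2e^(−1λ) · λ^6e^(−35.37λ) = λ^8e^(−36.37λ), i.e. Gamma(9, 36.37).
Mode = (a−1)/b = 8/36.37 ≈ 0.2200.

λ̂_MAP = 0.2200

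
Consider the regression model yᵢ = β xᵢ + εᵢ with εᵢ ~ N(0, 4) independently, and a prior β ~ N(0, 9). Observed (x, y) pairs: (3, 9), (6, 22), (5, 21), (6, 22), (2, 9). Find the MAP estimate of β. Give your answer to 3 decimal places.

log p(β | y) = −Σ(yᵢ − βxᵢ)²/(2·4) − β²/(2·9) + const.
Setting the derivative to zero: Σxᵢ(yᵢ − βxᵢ)/4 − β/9 = 0, so β = Σxᵢyᵢ / (Σxᵢ² + σ²/τ²).
Σxᵢyᵢ = 3·9 + 6·22 + 5·21 + 6·22 + 2·9 = 414; Σxᵢ² = 110; σ²/τ² = 4/9.
β̂_MAP = 414 / (110 + 4/9) = 414/(994/9) = 1863/497 ≈ 3.748.

β̂_MAP = 3.748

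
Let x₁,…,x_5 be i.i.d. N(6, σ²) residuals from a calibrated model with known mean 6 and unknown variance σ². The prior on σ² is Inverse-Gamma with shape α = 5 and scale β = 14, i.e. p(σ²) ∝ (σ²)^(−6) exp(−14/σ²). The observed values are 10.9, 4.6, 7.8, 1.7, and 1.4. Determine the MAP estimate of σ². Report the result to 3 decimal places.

Sum of squared deviations about the known mean: SS = (10.9−6)² + (4.6−6)² + (7.8−6)² + (1.7−6)² + (1.4−6)² = 68.86.
The Normal likelihood contributes (σ²)^(−n/2) exp(−SS/(2σ²)), so the posterior is Inverse-Gamma(α + n/2, β + SS/2) = Inverse-Gamma(7.5, 48.43).
The mode of Inverse-Gamma(a, b) is b/(a+1) = 48.43/8.5 ≈ 5.698.

σ̂²_MAP = 5.698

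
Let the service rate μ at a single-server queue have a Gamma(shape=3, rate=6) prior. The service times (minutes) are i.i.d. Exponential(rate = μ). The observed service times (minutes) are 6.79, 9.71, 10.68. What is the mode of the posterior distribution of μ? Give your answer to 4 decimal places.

μ̂_MAP = 0.1507

The Exponential(rate=μ) likelihood is ∝ μ^n e^(−μΣtᵢ). Here n = 3 and Σtᵢ = 6.79 + 9.71 + 10.68 = 27.18.
Posterior ∝ μ^2e^(−6μ) · μ^3e^(−27.18μ) = μ^5e^(−33.18μ), i.e. Gamma(6, 33.18).
Mode = (a−1)/b = 5/33.18 ≈ 0.1507.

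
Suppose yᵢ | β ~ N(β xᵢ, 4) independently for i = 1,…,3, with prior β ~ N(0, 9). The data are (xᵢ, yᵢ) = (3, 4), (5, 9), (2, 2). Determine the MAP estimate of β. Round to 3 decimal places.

β̂_MAP = 1.587

log p(β | y) = −Σ(yᵢ − βxᵢ)²/(2·4) − β²/(2·9) + const.
Setting the derivative to zero: Σxᵢ(yᵢ − βxᵢ)/4 − β/9 = 0, so β = Σxᵢyᵢ / (Σxᵢ² + σ²/τ²).
Σxᵢyᵢ = 3·4 + 5·9 + 2·2 = 61; Σxᵢ² = 38; σ²/τ² = 4/9.
β̂_MAP = 61 / (38 + 4/9) = 61/(346/9) = 549/346 ≈ 1.587.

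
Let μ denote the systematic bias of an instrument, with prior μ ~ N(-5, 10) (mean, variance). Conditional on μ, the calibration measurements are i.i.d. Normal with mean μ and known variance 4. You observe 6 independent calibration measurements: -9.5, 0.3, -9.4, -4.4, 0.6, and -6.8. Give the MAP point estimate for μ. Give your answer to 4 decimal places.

μ̂_MAP = -4.8750

n = 6; x̄ = ((-9.5) + 0.3 + (-9.4) + (-4.4) + 0.6 + (-6.8))/6 = -29.2/6 = -73/15 ≈ -4.8667.
For a Normal prior and Normal likelihood with known variance, the posterior is Normal; its mode equals its mean, the precision-weighted average.
Prior precision 1/σ₀² = 1/10 = 0.1; data precision n/σ² = 6/4 = 1.5.
μ̂ = (0.1·(-5) + 1.5·(-73/15)) / (0.1 + 1.5) = (-7.8)/1.6 = -4.8750.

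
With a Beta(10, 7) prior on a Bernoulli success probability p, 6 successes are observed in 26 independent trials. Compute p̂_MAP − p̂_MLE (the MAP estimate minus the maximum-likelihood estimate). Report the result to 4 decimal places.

MAP − MLE = 0.1351

Posterior is Beta(16, 27); MAP = (16−1)/(43−2) = 15/41 ≈ 0.36585.
MLE ignores the prior: p̂_MLE = k/n = 6/26 ≈ 0.23077.
Difference = 15/41 − 6/26 = 72/533 ≈ 0.1351.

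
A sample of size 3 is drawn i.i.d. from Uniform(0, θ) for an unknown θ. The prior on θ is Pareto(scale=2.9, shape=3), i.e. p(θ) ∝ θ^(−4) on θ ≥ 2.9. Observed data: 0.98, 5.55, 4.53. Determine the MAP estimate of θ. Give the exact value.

The Uniform(0, θ) likelihood is θ^(−n) for θ ≥ max(xᵢ), zero otherwise. Here max(xᵢ) = 5.55.
Posterior ∝ θ^(−4) · θ^(−3) = θ^(−7) on θ ≥ max(2.9, 5.55) = 5.55.
This density is strictly decreasing in θ, so the posterior mode lies at the lower boundary of the support.

θ̂_MAP = 5.55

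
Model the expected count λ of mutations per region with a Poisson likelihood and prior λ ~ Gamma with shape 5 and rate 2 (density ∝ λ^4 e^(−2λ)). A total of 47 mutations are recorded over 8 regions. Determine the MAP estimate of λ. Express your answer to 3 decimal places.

Σxᵢ = 47, n = 8.
Posterior ∝ λ^4e^(−2λ) · λ^47e^(−8λ) = λ^51e^(−10λ), i.e. Gamma(shape=52, rate=10).
The mode of a Gamma(a, b) with a ≥ 1 (shape–rate) is (a−1)/b = 51/10 ≈ 5.100.

λ̂_MAP = 5.100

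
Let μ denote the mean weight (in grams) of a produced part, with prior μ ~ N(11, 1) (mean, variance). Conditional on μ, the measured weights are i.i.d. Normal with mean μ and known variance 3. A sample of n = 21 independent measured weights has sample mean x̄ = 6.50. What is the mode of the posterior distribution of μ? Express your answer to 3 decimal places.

n = 21, x̄ = 6.50.
For a Normal prior and Normal likelihood with known variance, the posterior is Normal; its mode equals its mean, the precision-weighted average.
Prior precision 1/σ₀² = 1/1 = 1; data precision n/σ² = 21/3 = 7.
μ̂ = (1·11 + 7·6.5) / (1 + 7) = 56.5/8 = 7.0625 ≈ 7.063.

μ̂_MAP = 7.063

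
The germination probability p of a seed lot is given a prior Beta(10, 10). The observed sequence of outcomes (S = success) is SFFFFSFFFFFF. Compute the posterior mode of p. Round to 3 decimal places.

Prior: Beta(10, 10).
Data: 2 successes in 12 trials (from the sequence). The binomial likelihood contributes p^2(1−p)^10, so the posterior is Beta(10+2, 10+10) = Beta(12, 20).
For Beta(a, b) with a, b > 1 the mode is (a−1)/(a+b−2) = 11/30 ≈ 0.367.

p̂_MAP = 0.367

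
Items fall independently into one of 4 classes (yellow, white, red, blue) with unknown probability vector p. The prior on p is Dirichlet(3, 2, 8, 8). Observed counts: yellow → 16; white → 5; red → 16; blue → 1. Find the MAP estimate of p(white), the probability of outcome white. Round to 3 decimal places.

MAP estimate of p(white) = 0.109

The posterior is Dirichlet(αᵢ + nᵢ) = Dirichlet(19, 7, 24, 9).
For a Dirichlet(a₁,…,a_K) with all aᵢ > 1, the mode has j-th component (aⱼ − 1)/(Σaᵢ − K).
Here Σaᵢ = 59 and K = 4, so p(white) = (7 − 1)/(59 − 4) = 6/55 ≈ 0.109.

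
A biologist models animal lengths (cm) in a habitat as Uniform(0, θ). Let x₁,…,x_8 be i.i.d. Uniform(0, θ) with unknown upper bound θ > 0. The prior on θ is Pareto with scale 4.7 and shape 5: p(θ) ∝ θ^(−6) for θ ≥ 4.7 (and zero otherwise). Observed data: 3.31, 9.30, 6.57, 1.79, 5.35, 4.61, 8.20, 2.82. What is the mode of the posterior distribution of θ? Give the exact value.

θ̂_MAP = 9.30

The Uniform(0, θ) likelihood is θ^(−n) for θ ≥ max(xᵢ), zero otherwise. Here max(xᵢ) = 9.30.
Posterior ∝ θ^(−6) · θ^(−8) = θ^(−14) on θ ≥ max(4.7, 9.30) = 9.30.
This density is strictly decreasing in θ, so the posterior mode lies at the lower boundary of the support.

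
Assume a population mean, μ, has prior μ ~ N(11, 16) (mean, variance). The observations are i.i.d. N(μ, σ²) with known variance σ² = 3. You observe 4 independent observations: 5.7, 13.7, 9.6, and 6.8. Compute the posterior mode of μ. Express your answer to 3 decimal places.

n = 4; x̄ = (5.7 + 13.7 + 9.6 + 6.8)/4 = 35.8/4 = 8.95.
For a Normal prior and Normal likelihood with known variance, the posterior is Normal; its mode equals its mean, the precision-weighted average.
Prior precision 1/σ₀² = 1/16 = 0.0625; data precision n/σ² = 4/3.
μ̂ = (0.0625·11 + (4/3)·8.95) / (0.0625 + 4/3) = (3029/240)/(67/48) = 3029/335 ≈ 9.042.

μ̂_MAP = 9.042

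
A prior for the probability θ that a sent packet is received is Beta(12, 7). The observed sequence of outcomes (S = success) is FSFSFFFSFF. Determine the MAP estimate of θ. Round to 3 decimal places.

θ̂_MAP = 0.519

Prior: Beta(12, 7).
Data: 3 successes in 10 trials (from the sequence). The binomial likelihood contributes θ^3(1−θ)^7, so the posterior is Beta(12+3, 7+7) = Beta(15, 14).
For Beta(a, b) with a, b > 1 the mode is (a−1)/(a+b−2) = 14/27 ≈ 0.519.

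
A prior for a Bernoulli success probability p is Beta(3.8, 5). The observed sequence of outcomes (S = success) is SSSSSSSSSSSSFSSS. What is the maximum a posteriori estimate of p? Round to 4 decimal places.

p̂_MAP = 0.7807

Prior: Beta(3.8, 5).
Data: 15 successes in 16 trials (from the sequence). The binomial likelihood contributes p^15(1−p)^1, so the posterior is Beta(3.8+15, 5+1) = Beta(18.8, 6).
For Beta(a, b) with a, b > 1 the mode is (a−1)/(a+b−2) = 17.8/22.8 ≈ 0.7807.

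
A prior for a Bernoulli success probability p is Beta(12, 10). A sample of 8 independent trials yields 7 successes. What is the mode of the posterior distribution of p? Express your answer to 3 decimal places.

p̂_MAP = 0.643

Prior: Beta(12, 10).
Data: 7 successes in 8 trials. The binomial likelihood contributes p^7(1−p)^1, so the posterior is Beta(12+7, 10+1) = Beta(19, 11).
For Beta(a, b) with a, b > 1 the mode is (a−1)/(a+b−2) = 18/28 ≈ 0.643.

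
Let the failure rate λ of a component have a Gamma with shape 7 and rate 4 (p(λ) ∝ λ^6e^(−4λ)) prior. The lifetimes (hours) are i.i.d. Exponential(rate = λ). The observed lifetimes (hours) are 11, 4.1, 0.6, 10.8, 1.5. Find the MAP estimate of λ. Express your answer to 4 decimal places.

λ̂_MAP = 0.3438

The Exponential(rate=λ) likelihood is ∝ λ^n e^(−λΣtᵢ). Here n = 5 and Σtᵢ = 11 + 4.1 + 0.6 + 10.8 + 1.5 = 28.
Posterior ∝ λ^6e^(−4λ) · λ^5e^(−28λ) = λ^11e^(−32λ), i.e. Gamma(12, 32).
Mode = (a−1)/b = 11/32 ≈ 0.3438.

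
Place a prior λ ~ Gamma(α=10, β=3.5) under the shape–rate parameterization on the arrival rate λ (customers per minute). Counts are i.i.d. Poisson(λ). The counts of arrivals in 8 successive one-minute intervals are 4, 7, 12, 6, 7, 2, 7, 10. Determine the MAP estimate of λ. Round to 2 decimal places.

Σxᵢ = 4+7+12+6+7+2+7+10 = 55, with n = 8.
Posterior ∝ λ^9e^(−3.5λ) · λ^55e^(−8λ) = λ^64e^(−11.5λ), i.e. Gamma(shape=65, rate=11.5).
The mode of a Gamma(a, b) with a ≥ 1 (shape–rate) is (a−1)/b = 64/11.5 ≈ 5.57.

λ̂_MAP = 5.57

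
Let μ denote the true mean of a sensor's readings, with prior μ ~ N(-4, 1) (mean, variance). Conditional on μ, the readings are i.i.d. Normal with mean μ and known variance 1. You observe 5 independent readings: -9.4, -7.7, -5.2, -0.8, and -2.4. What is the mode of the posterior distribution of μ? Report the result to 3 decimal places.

μ̂_MAP = -4.917

n = 5; x̄ = ((-9.4) + (-7.7) + (-5.2) + (-0.8) + (-2.4))/5 = -25.5/5 = -5.1.
For a Normal prior and Normal likelihood with known variance, the posterior is Normal; its mode equals its mean, the precision-weighted average.
Prior precision 1/σ₀² = 1/1 = 1; data precision n/σ² = 5/1 = 5.
μ̂ = (1·(-4) + 5·(-5.1)) / (1 + 5) = (-29.5)/6 = -59/12 ≈ -4.917.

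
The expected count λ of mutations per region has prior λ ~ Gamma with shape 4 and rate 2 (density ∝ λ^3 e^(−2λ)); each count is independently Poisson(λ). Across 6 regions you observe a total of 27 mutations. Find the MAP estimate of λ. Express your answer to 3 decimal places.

Σxᵢ = 27, n = 6.
Posterior ∝ λ^3e^(−2λ) · λ^27e^(−6λ) = λ^30e^(−8λ), i.e. Gamma(shape=31, rate=8).
The mode of a Gamma(a, b) with a ≥ 1 (shape–rate) is (a−1)/b = 30/8 ≈ 3.750.

λ̂_MAP = 3.750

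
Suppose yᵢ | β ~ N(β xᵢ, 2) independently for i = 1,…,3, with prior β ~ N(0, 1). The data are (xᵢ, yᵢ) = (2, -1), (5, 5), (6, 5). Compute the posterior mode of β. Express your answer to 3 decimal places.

log p(β | y) = −Σ(yᵢ − βxᵢ)²/(2·2) − β²/(2·1) + const.
Setting the derivative to zero: Σxᵢ(yᵢ − βxᵢ)/2 − β/1 = 0, so β = Σxᵢyᵢ / (Σxᵢ² + σ²/τ²).
Σxᵢyᵢ = 2·(-1) + 5·5 + 6·5 = 53; Σxᵢ² = 65; σ²/τ² = 2.
β̂_MAP = 53 / (65 + 2) = 53/67 ≈ 0.791.

β̂_MAP = 0.791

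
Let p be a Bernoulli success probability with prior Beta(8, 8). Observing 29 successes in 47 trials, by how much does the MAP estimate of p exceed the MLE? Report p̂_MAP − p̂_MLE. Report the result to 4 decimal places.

MAP − MLE = -0.0269

Posterior is Beta(37, 26); MAP = (37−1)/(63−2) = 36/61 ≈ 0.59016.
MLE ignores the prior: p̂_MLE = k/n = 29/47 ≈ 0.61702.
Difference = 36/61 − 29/47 = -77/2867 ≈ -0.0269.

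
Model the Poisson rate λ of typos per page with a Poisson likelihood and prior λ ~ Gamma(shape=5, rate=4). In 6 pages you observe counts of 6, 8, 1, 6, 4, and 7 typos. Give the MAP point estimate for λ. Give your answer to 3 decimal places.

λ̂_MAP = 3.600

Σxᵢ = 6+8+1+6+4+7 = 32, with n = 6.
Posterior ∝ λ^4e^(−4λ) · λ^32e^(−6λ) = λ^36e^(−10λ), i.e. Gamma(shape=37, rate=10).
The mode of a Gamma(a, b) with a ≥ 1 (shape–rate) is (a−1)/b = 36/10 ≈ 3.600.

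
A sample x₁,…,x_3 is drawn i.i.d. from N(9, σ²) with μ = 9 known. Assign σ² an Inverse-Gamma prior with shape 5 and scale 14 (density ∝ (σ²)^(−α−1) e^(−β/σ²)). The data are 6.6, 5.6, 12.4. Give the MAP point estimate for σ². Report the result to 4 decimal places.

Sum of squared deviations about the known mean: SS = (6.6−9)² + (5.6−9)² + (12.4−9)² = 28.88.
The Normal likelihood contributes (σ²)^(−n/2) exp(−SS/(2σ²)), so the posterior is Inverse-Gamma(α + n/2, β + SS/2) = Inverse-Gamma(6.5, 28.44).
The mode of Inverse-Gamma(a, b) is b/(a+1) = 28.44/7.5 ≈ 3.7920.

σ̂²_MAP = 3.7920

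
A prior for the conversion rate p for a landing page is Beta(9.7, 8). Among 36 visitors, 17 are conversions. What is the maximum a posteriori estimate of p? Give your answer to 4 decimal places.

p̂_MAP = 0.4971

Prior: Beta(9.7, 8).
Data: 17 successes in 36 trials. The binomial likelihood contributes p^17(1−p)^19, so the posterior is Beta(9.7+17, 8+19) = Beta(26.7, 27).
For Beta(a, b) with a, b > 1 the mode is (a−1)/(a+b−2) = 25.7/51.7 ≈ 0.4971.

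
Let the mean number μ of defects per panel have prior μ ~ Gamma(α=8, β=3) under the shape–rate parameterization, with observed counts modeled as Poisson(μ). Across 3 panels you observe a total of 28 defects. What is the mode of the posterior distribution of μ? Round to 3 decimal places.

μ̂_MAP = 5.833

Σxᵢ = 28, n = 3.
Posterior ∝ μ^7e^(−3μ) · μ^28e^(−3μ) = μ^35e^(−6μ), i.e. Gamma(shape=36, rate=6).
The mode of a Gamma(a, b) with a ≥ 1 (shape–rate) is (a−1)/b = 35/6 ≈ 5.833.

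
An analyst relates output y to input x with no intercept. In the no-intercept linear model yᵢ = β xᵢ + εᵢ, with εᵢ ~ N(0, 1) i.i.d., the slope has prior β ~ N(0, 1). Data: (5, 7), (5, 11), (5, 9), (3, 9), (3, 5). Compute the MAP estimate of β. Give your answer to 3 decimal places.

β̂_MAP = 1.883

log p(β | y) = −Σ(yᵢ − βxᵢ)²/(2·1) − β²/(2·1) + const.
Setting the derivative to zero: Σxᵢ(yᵢ − βxᵢ)/1 − β/1 = 0, so β = Σxᵢyᵢ / (Σxᵢ² + σ²/τ²).
Σxᵢyᵢ = 5·7 + 5·11 + 5·9 + 3·9 + 3·5 = 177; Σxᵢ² = 93; σ²/τ² = 1.
β̂_MAP = 177 / (93 + 1) = 177/94 ≈ 1.883.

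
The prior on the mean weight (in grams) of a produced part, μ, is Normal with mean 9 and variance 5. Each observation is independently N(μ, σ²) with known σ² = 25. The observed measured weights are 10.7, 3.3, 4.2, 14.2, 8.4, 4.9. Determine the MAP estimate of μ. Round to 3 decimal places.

n = 6; x̄ = (10.7 + 3.3 + 4.2 + 14.2 + 8.4 + 4.9)/6 = 45.7/6 = 457/60 ≈ 7.6167.
For a Normal prior and Normal likelihood with known variance, the posterior is Normal; its mode equals its mean, the precision-weighted average.
Prior precision 1/σ₀² = 1/5 = 0.2; data precision n/σ² = 6/25 = 0.24.
μ̂ = (0.2·9 + 0.24·(457/60)) / (0.2 + 0.24) = 3.628/0.44 = 907/110 ≈ 8.245.

μ̂_MAP = 8.245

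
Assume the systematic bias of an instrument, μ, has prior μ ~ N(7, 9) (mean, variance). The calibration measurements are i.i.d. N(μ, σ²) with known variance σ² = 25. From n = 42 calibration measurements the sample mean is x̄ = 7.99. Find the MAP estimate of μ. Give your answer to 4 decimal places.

n = 42, x̄ = 7.99.
For a Normal prior and Normal likelihood with known variance, the posterior is Normal; its mode equals its mean, the precision-weighted average.
Prior precision 1/σ₀² = 1/9; data precision n/σ² = 42/25 = 1.68.
μ̂ = ((1/9)·7 + 1.68·7.99) / (1/9 + 1.68) = (159761/11250)/(403/225) = 159761/20150 ≈ 7.9286.

μ̂_MAP = 7.9286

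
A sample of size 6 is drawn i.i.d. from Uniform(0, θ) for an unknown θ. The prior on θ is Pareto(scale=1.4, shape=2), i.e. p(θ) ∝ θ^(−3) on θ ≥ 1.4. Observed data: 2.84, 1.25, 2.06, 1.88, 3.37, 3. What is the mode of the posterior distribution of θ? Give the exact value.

The Uniform(0, θ) likelihood is θ^(−n) for θ ≥ max(xᵢ), zero otherwise. Here max(xᵢ) = 3.37.
Posterior ∝ θ^(−3) · θ^(−6) = θ^(−9) on θ ≥ max(1.4, 3.37) = 3.37.
This density is strictly decreasing in θ, so the posterior mode lies at the lower boundary of the support.

θ̂_MAP = 3.37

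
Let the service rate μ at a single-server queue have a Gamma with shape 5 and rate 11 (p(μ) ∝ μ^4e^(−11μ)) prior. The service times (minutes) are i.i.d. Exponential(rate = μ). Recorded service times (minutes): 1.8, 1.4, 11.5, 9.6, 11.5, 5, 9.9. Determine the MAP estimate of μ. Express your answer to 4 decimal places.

μ̂_MAP = 0.1783

The Exponential(rate=μ) likelihood is ∝ μ^n e^(−μΣtᵢ). Here n = 7 and Σtᵢ = 1.8 + 1.4 + 11.5 + 9.6 + 11.5 + 5 + 9.9 = 50.7.
Posterior ∝ μ^4e^(−11μ) · μ^7e^(−50.7μ) = μ^11e^(−61.7μ), i.e. Gamma(12, 61.7).
Mode = (a−1)/b = 11/61.7 ≈ 0.1783.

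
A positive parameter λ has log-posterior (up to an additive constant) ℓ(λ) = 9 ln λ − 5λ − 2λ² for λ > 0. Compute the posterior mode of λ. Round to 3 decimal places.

λ̂_MAP = 1.000

ℓ'(λ) = 9/λ − 5 − 4λ. Setting this to zero and multiplying by λ: 4λ² + 5λ − 9 = 0.
λ = (−5 + √(5² + 4·4·9)) / (2·4) = (−5 + √169) / 8 = (−5 + 13)/8 = 1.
ℓ''(λ) = −9/λ² − 4 < 0, confirming a maximum.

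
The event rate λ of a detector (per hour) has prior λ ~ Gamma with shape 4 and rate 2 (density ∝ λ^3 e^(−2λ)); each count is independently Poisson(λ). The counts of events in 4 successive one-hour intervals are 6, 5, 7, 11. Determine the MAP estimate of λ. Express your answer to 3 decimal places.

λ̂_MAP = 5.333

Σxᵢ = 6+5+7+11 = 29, with n = 4.
Posterior ∝ λ^3e^(−2λ) · λ^29e^(−4λ) = λ^32e^(−6λ), i.e. Gamma(shape=33, rate=6).
The mode of a Gamma(a, b) with a ≥ 1 (shape–rate) is (a−1)/b = 32/6 ≈ 5.333.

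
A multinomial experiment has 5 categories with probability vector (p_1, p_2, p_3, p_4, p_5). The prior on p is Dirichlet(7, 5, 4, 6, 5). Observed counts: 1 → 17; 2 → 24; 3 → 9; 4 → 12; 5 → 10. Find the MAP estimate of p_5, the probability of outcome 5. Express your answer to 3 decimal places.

The posterior is Dirichlet(αᵢ + nᵢ) = Dirichlet(24, 29, 13, 18, 15).
For a Dirichlet(a₁,…,a_K) with all aᵢ > 1, the mode has j-th component (aⱼ − 1)/(Σaᵢ − K).
Here Σaᵢ = 99 and K = 5, so p_5 = (15 − 1)/(99 − 5) = 14/94 ≈ 0.149.

MAP estimate: 0.149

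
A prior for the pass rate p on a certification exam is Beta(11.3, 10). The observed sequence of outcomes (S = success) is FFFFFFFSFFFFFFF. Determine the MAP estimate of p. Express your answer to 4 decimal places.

p̂_MAP = 0.3294

Prior: Beta(11.3, 10).
Data: 1 success in 15 trials (from the sequence). The binomial likelihood contributes p(1−p)^14, so the posterior is Beta(11.3+1, 10+14) = Beta(12.3, 24).
For Beta(a, b) with a, b > 1 the mode is (a−1)/(a+b−2) = 11.3/34.3 ≈ 0.3294.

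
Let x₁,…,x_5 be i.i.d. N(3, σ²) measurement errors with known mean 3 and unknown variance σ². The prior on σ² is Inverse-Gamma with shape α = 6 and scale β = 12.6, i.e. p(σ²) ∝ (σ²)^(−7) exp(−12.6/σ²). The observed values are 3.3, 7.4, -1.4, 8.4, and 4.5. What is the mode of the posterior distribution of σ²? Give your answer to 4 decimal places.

σ̂²_MAP = 5.0221

Sum of squared deviations about the known mean: SS = (3.3−3)² + (7.4−3)² + (-1.4−3)² + (8.4−3)² + (4.5−3)² = 70.22.
The Normal likelihood contributes (σ²)^(−n/2) exp(−SS/(2σ²)), so the posterior is Inverse-Gamma(α + n/2, β + SS/2) = Inverse-Gamma(8.5, 47.71).
The mode of Inverse-Gamma(a, b) is b/(a+1) = 47.71/9.5 ≈ 5.0221.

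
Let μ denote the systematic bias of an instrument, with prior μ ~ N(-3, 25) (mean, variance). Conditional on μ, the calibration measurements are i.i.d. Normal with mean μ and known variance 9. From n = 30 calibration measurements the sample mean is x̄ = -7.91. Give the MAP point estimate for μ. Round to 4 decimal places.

μ̂_MAP = -7.8518

n = 30, x̄ = -7.91.
For a Normal prior and Normal likelihood with known variance, the posterior is Normal; its mode equals its mean, the precision-weighted average.
Prior precision 1/σ₀² = 1/25 = 0.04; data precision n/σ² = 30/9 = 10/3.
μ̂ = (0.04·(-3) + (10/3)·(-7.91)) / (0.04 + 10/3) = (-3973/150)/(253/75) = -3973/506 ≈ -7.8518.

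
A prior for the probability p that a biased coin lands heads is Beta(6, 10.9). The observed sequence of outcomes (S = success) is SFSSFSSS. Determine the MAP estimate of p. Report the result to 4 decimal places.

Prior: Beta(6, 10.9).
Data: 6 successes in 8 trials (from the sequence). The binomial likelihood contributes p^6(1−p)^2, so the posterior is Beta(6+6, 10.9+2) = Beta(12, 12.9).
For Beta(a, b) with a, b > 1 the mode is (a−1)/(a+b−2) = 11/22.9 ≈ 0.4803.

p̂_MAP = 0.4803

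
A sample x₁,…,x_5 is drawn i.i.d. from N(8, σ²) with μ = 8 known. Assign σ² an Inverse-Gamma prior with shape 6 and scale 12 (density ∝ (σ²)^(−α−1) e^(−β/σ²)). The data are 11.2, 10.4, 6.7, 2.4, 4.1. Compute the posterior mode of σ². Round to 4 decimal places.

Sum of squared deviations about the known mean: SS = (11.2−8)² + (10.4−8)² + (6.7−8)² + (2.4−8)² + (4.1−8)² = 64.26.
The Normal likelihood contributes (σ²)^(−n/2) exp(−SS/(2σ²)), so the posterior is Inverse-Gamma(α + n/2, β + SS/2) = Inverse-Gamma(8.5, 44.13).
The mode of Inverse-Gamma(a, b) is b/(a+1) = 44.13/9.5 ≈ 4.6453.

σ̂²_MAP = 4.6453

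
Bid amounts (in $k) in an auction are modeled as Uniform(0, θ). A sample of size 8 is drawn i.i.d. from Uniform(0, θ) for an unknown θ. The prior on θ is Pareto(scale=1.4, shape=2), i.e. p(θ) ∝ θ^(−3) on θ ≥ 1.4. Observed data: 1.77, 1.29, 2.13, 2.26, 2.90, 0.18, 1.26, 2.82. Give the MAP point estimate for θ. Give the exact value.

θ̂_MAP = 2.90

The Uniform(0, θ) likelihood is θ^(−n) for θ ≥ max(xᵢ), zero otherwise. Here max(xᵢ) = 2.90.
Posterior ∝ θ^(−3) · θ^(−8) = θ^(−11) on θ ≥ max(1.4, 2.90) = 2.90.
This density is strictly decreasing in θ, so the posterior mode lies at the lower boundary of the support.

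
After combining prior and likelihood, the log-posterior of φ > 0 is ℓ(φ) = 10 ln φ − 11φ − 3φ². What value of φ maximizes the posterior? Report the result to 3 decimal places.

φ̂_MAP = 0.667

ℓ'(φ) = 10/φ − 11 − 6φ. Setting this to zero and multiplying by φ: 6φ² + 11φ − 10 = 0.
φ = (−11 + √(11² + 4·6·10)) / (2·6) = (−11 + √361) / 12 = (−11 + 19)/12 = 2/3.
ℓ''(φ) = −10/φ² − 6 < 0, confirming a maximum.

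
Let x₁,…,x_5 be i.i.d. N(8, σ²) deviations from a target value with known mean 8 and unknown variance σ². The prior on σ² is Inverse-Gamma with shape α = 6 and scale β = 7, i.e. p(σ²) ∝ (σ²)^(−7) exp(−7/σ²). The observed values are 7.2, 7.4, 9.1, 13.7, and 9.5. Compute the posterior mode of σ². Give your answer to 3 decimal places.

Sum of squared deviations about the known mean: SS = (7.2−8)² + (7.4−8)² + (9.1−8)² + (13.7−8)² + (9.5−8)² = 36.95.
The Normal likelihood contributes (σ²)^(−n/2) exp(−SS/(2σ²)), so the posterior is Inverse-Gamma(α + n/2, β + SS/2) = Inverse-Gamma(8.5, 25.475).
The mode of Inverse-Gamma(a, b) is b/(a+1) = 25.475/9.5 ≈ 2.682.

σ̂²_MAP = 2.682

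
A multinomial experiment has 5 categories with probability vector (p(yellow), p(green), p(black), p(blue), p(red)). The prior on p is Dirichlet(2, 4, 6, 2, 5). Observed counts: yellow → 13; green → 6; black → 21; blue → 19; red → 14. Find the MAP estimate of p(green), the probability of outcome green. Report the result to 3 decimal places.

MAP estimate of p(green) = 0.103

The posterior is Dirichlet(αᵢ + nᵢ) = Dirichlet(15, 10, 27, 21, 19).
For a Dirichlet(a₁,…,a_K) with all aᵢ > 1, the mode has j-th component (aⱼ − 1)/(Σaᵢ − K).
Here Σaᵢ = 92 and K = 5, so p(green) = (10 − 1)/(92 − 5) = 9/87 ≈ 0.103.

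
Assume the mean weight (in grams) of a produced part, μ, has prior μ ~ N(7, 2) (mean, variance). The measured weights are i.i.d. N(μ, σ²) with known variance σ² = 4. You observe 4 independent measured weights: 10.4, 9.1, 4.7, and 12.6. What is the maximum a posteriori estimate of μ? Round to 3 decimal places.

μ̂_MAP = 8.467

n = 4; x̄ = (10.4 + 9.1 + 4.7 + 12.6)/4 = 36.8/4 = 9.2.
For a Normal prior and Normal likelihood with known variance, the posterior is Normal; its mode equals its mean, the precision-weighted average.
Prior precision 1/σ₀² = 1/2 = 0.5; data precision n/σ² = 4/4 = 1.
μ̂ = (0.5·7 + 1·9.2) / (0.5 + 1) = 12.7/1.5 = 127/15 ≈ 8.467.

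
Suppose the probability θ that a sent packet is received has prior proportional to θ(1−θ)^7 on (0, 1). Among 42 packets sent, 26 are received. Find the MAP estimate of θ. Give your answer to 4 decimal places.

θ̂_MAP = 0.5400

The prior density ∝ θ(1−θ)^7 is the kernel of Beta(2, 8).
Data: 26 successes in 42 trials. The binomial likelihood contributes θ^26(1−θ)^16, so the posterior is Beta(2+26, 8+16) = Beta(28, 24).
For Beta(a, b) with a, b > 1 the mode is (a−1)/(a+b−2) = 27/50 ≈ 0.5400.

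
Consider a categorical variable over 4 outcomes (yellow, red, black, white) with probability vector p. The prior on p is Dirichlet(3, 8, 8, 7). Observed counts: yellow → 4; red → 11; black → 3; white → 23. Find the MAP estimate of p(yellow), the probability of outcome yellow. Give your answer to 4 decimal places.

MAP estimate of p(yellow) = 0.0952

The posterior is Dirichlet(αᵢ + nᵢ) = Dirichlet(7, 19, 11, 30).
For a Dirichlet(a₁,…,a_K) with all aᵢ > 1, the mode has j-th component (aⱼ − 1)/(Σaᵢ − K).
Here Σaᵢ = 67 and K = 4, so p(yellow) = (7 − 1)/(67 − 4) = 6/63 ≈ 0.0952.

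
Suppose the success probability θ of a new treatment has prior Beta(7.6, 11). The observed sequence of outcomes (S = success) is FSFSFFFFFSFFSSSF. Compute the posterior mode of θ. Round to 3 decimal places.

Prior: Beta(7.6, 11).
Data: 6 successes in 16 trials (from the sequence). The binomial likelihood contributes θ^6(1−θ)^10, so the posterior is Beta(7.6+6, 11+10) = Beta(13.6, 21).
For Beta(a, b) with a, b > 1 the mode is (a−1)/(a+b−2) = 12.6/32.6 ≈ 0.387.

θ̂_MAP = 0.387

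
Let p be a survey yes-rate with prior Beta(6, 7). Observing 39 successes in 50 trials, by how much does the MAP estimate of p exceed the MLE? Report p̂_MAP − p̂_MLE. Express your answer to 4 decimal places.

MAP − MLE = -0.0587

Posterior is Beta(45, 18); MAP = (45−1)/(63−2) = 44/61 ≈ 0.72131.
MLE ignores the prior: p̂_MLE = k/n = 39/50 ≈ 0.78000.
Difference = 44/61 − 39/50 = -179/3050 ≈ -0.0587.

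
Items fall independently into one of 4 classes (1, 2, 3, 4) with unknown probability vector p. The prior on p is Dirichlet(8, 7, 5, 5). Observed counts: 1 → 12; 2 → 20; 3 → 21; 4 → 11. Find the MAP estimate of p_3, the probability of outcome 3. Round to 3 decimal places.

The posterior is Dirichlet(αᵢ + nᵢ) = Dirichlet(20, 27, 26, 16).
For a Dirichlet(a₁,…,a_K) with all aᵢ > 1, the mode has j-th component (aⱼ − 1)/(Σaᵢ − K).
Here Σaᵢ = 89 and K = 4, so p_3 = (26 − 1)/(89 − 4) = 25/85 ≈ 0.294.

MAP estimate: 0.294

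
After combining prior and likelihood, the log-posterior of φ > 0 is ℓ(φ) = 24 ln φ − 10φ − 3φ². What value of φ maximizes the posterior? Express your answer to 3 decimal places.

ℓ'(φ) = 24/φ − 10 − 6φ. Setting this to zero and multiplying by φ: 6φ² + 10φ − 24 = 0.
φ = (−10 + √(10² + 4·6·24)) / (2·6) = (−10 + √676) / 12 = (−10 + 26)/12 = 4/3.
ℓ''(φ) = −24/φ² − 6 < 0, confirming a maximum.

φ̂_MAP = 1.333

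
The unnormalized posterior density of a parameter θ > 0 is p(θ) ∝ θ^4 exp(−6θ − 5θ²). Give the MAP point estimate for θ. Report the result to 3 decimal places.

ℓ'(θ) = 4/θ − 6 − 10θ. Setting this to zero and multiplying by θ: 10θ² + 6θ − 4 = 0.
θ = (−6 + √(6² + 4·10·4)) / (2·10) = (−6 + √196) / 20 = (−6 + 14)/20 = 2/5.
ℓ''(θ) = −4/θ² − 10 < 0, confirming a maximum.

θ̂_MAP = 0.400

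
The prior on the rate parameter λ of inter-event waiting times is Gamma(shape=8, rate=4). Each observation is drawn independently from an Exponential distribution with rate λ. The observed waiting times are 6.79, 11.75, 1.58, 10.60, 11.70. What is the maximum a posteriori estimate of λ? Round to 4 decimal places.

The Exponential(rate=λ) likelihood is ∝ λ^n e^(−λΣtᵢ). Here n = 5 and Σtᵢ = 6.79 + 11.75 + 1.58 + 10.60 + 11.70 = 42.42.
Posterior ∝ λ^7e^(−4λ) · λ^5e^(−42.42λ) = λ^12e^(−46.42λ), i.e. Gamma(13, 46.42).
Mode = (a−1)/b = 12/46.42 ≈ 0.2585.

λ̂_MAP = 0.2585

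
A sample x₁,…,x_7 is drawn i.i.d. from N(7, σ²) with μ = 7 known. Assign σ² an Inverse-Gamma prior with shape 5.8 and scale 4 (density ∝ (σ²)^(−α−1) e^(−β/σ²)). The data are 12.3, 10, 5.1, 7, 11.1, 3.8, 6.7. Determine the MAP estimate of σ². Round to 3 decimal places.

Sum of squared deviations about the known mean: SS = (12.3−7)² + (10−7)² + (5.1−7)² + (7−7)² + (11.1−7)² + (3.8−7)² + (6.7−7)² = 67.84.
The Normal likelihood contributes (σ²)^(−n/2) exp(−SS/(2σ²)), so the posterior is Inverse-Gamma(α + n/2, β + SS/2) = Inverse-Gamma(9.3, 37.92).
The mode of Inverse-Gamma(a, b) is b/(a+1) = 37.92/10.3 ≈ 3.682.

σ̂²_MAP = 3.682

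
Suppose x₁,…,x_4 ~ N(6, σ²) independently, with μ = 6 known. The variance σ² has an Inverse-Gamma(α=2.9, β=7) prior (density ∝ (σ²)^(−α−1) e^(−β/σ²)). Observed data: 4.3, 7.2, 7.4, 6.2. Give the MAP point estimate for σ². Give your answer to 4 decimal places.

σ̂²_MAP = 1.7229

Sum of squared deviations about the known mean: SS = (4.3−6)² + (7.2−6)² + (7.4−6)² + (6.2−6)² = 6.33.
The Normal likelihood contributes (σ²)^(−n/2) exp(−SS/(2σ²)), so the posterior is Inverse-Gamma(α + n/2, β + SS/2) = Inverse-Gamma(4.9, 10.165).
The mode of Inverse-Gamma(a, b) is b/(a+1) = 10.165/5.9 ≈ 1.7229.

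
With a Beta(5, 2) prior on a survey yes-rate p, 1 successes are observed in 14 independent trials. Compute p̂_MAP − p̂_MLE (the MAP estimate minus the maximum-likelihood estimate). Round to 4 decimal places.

Posterior is Beta(6, 15); MAP = (6−1)/(21−2) = 5/19 ≈ 0.26316.
MLE ignores the prior: p̂_MLE = k/n = 1/14 ≈ 0.07143.
Difference = 5/19 − 1/14 = 51/266 ≈ 0.1917.

MAP − MLE = 0.1917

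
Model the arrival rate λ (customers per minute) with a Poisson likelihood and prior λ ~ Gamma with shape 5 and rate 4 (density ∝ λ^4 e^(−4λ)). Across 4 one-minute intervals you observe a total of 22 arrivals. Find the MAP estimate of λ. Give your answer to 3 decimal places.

Σxᵢ = 22, n = 4.
Posterior ∝ λ^4e^(−4λ) · λ^22e^(−4λ) = λ^26e^(−8λ), i.e. Gamma(shape=27, rate=8).
The mode of a Gamma(a, b) with a ≥ 1 (shape–rate) is (a−1)/b = 26/8 ≈ 3.250.

λ̂_MAP = 3.250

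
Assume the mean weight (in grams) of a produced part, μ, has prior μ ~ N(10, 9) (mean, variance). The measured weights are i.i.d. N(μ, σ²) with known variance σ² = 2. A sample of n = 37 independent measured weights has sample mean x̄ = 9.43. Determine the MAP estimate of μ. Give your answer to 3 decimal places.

n = 37, x̄ = 9.43.
For a Normal prior and Normal likelihood with known variance, the posterior is Normal; its mode equals its mean, the precision-weighted average.
Prior precision 1/σ₀² = 1/9; data precision n/σ² = 37/2 = 18.5.
μ̂ = ((1/9)·10 + 18.5·9.43) / (1/9 + 18.5) = (316019/1800)/(335/18) = 316019/33500 ≈ 9.433.

μ̂_MAP = 9.433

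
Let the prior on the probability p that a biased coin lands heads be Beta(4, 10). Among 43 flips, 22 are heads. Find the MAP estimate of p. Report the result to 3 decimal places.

Prior: Beta(4, 10).
Data: 22 successes in 43 trials. The binomial likelihood contributes p^22(1−p)^21, so the posterior is Beta(4+22, 10+21) = Beta(26, 31).
For Beta(a, b) with a, b > 1 the mode is (a−1)/(a+b−2) = 25/55 ≈ 0.455.

p̂_MAP = 0.455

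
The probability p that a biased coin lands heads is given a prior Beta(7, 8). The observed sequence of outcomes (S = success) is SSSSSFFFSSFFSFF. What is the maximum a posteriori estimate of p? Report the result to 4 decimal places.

p̂_MAP = 0.5000

Prior: Beta(7, 8).
Data: 8 successes in 15 trials (from the sequence). The binomial likelihood contributes p^8(1−p)^7, so the posterior is Beta(7+8, 8+7) = Beta(15, 15).
For Beta(a, b) with a, b > 1 the mode is (a−1)/(a+b−2) = 14/28 ≈ 0.5000.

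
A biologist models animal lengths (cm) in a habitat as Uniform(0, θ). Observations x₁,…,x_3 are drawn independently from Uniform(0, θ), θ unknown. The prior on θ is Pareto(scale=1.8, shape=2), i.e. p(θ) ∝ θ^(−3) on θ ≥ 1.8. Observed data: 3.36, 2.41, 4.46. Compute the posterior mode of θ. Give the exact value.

θ̂_MAP = 4.46

The Uniform(0, θ) likelihood is θ^(−n) for θ ≥ max(xᵢ), zero otherwise. Here max(xᵢ) = 4.46.
Posterior ∝ θ^(−3) · θ^(−3) = θ^(−6) on θ ≥ max(1.8, 4.46) = 4.46.
This density is strictly decreasing in θ, so the posterior mode lies at the lower boundary of the support.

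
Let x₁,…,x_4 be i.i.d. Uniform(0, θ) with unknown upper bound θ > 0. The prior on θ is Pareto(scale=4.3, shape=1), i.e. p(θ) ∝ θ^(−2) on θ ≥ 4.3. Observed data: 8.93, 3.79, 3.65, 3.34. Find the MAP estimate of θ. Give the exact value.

θ̂_MAP = 8.93

The Uniform(0, θ) likelihood is θ^(−n) for θ ≥ max(xᵢ), zero otherwise. Here max(xᵢ) = 8.93.
Posterior ∝ θ^(−2) · θ^(−4) = θ^(−6) on θ ≥ max(4.3, 8.93) = 8.93.
This density is strictly decreasing in θ, so the posterior mode lies at the lower boundary of the support.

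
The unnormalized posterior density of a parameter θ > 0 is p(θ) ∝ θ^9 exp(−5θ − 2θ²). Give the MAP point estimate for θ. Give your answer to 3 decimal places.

ℓ'(θ) = 9/θ − 5 − 4θ. Setting this to zero and multiplying by θ: 4θ² + 5θ − 9 = 0.
θ = (−5 + √(5² + 4·4·9)) / (2·4) = (−5 + √169) / 8 = (−5 + 13)/8 = 1.
ℓ''(θ) = −9/θ² − 4 < 0, confirming a maximum.

θ̂_MAP = 1.000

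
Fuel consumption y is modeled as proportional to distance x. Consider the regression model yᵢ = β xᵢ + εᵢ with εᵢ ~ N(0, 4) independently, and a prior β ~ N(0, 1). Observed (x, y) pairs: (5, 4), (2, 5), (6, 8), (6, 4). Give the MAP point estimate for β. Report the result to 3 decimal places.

log p(β | y) = −Σ(yᵢ − βxᵢ)²/(2·4) − β²/(2·1) + const.
Setting the derivative to zero: Σxᵢ(yᵢ − βxᵢ)/4 − β/1 = 0, so β = Σxᵢyᵢ / (Σxᵢ² + σ²/τ²).
Σxᵢyᵢ = 5·4 + 2·5 + 6·8 + 6·4 = 102; Σxᵢ² = 101; σ²/τ² = 4.
β̂_MAP = 102 / (101 + 4) = 102/105 ≈ 0.971.

β̂_MAP = 0.971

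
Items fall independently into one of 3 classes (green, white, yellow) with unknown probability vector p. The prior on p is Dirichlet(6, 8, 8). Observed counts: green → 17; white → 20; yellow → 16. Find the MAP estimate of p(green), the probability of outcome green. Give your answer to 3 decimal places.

The posterior is Dirichlet(αᵢ + nᵢ) = Dirichlet(23, 28, 24).
For a Dirichlet(a₁,…,a_K) with all aᵢ > 1, the mode has j-th component (aⱼ − 1)/(Σaᵢ − K).
Here Σaᵢ = 75 and K = 3, so p(green) = (23 − 1)/(75 − 3) = 22/72 ≈ 0.306.

MAP estimate of p(green) = 0.306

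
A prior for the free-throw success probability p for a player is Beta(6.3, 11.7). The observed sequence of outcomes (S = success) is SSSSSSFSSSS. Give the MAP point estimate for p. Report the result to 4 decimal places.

Prior: Beta(6.3, 11.7).
Data: 10 successes in 11 trials (from the sequence). The binomial likelihood contributes p^10(1−p)^1, so the posterior is Beta(6.3+10, 11.7+1) = Beta(16.3, 12.7).
For Beta(a, b) with a, b > 1 the mode is (a−1)/(a+b−2) = 15.3/27 ≈ 0.5667.

p̂_MAP = 0.5667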